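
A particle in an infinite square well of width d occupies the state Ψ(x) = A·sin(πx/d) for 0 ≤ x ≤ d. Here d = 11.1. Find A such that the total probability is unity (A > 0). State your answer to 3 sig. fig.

A ≈ 0.424

Require ∫ |Ψ|² dx = 1 over the whole domain.
With Ψ = A·sin(πx/d), the integral evaluates to A²·[d/2].
Setting this equal to 1 gives A² = 1/(d/2).
Plugging in d = 11.1 yields A = 0.4245.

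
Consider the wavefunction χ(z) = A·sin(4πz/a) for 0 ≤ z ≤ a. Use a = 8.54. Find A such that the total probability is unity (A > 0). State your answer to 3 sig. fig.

A ≈ 0.484

The normalization condition is ∫|χ|² dz = 1 from 0 to a.
With ∫₀^a sin²(nπz/a) dz = a/2, carrying out the integral gives A² · a/2.
Hence A² = 1/[a/2].
With a = 8.54: A² = 0.2342 and A = 0.4839.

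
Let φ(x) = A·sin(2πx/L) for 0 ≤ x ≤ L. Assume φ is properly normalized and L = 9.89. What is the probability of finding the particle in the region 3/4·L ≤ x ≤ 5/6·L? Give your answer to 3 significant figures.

P ≈ 0.152

|φ|² is the probability density, so P = ∫_{3/4·L}^{5/6·L} |φ|² dx.
Since A² = 1/(L/2), this is the region integral divided by the full normalization integral.
In terms of u = x/L (A² and the length scale cancel between numerator and denominator), P = [∫_{3/4}^{5/6} sin(2·π·u)^2 du] / [∫_{0}^{1} sin(2·π·u)^2 du].
An antiderivative of sin(2·π·u)^2 is u/2 - sin(4·π·u)/(8·π); evaluating from 3/4 to 5/6 gives √(3)/(16·π) + 1/24, while the full integral is 1/2.
Evaluating gives P = (√(3)/8 + π/12)/π.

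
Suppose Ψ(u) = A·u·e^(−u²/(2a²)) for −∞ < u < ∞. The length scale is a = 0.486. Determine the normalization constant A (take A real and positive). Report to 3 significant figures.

A ≈ 3.14

We need A² ∫|f|² du = 1, taking the integral from −∞ to ∞.
With ∫_{−∞}^{∞} u^(2m) e^(−αu²) du = (2m−1)!!·√π / (2^m α^(m+1/2)), the integral (without the A² prefactor) comes out to √(π)·a^3/2.
Hence A² = 1/[√(π)·a^3/2].
Substituting a = 0.486 gives A² = 9.830, so A = 3.135.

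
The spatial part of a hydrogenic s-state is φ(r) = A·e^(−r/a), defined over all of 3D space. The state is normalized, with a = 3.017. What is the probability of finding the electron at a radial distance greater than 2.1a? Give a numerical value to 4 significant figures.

P ≈ 0.2102

With dV = 4πr²dr, the probability is ∫|φ|² dV over r > 2.1a.
The full normalization integral is A²·[π·a^3] = 1, fixing A².
In terms of u = r/a (A², 4π and the length scale all cancel between numerator and denominator), P = [∫_{2.1}^{∞} u^2·e^(-2·u) du] / [∫_{0}^{∞} u^2·e^(-2·u) du].
Using ∫ u^2·e^(-2·u) du = -(2·u^2 + 2·u + 1)·e^(-2·u)/4, the numerator is 701·e^(-21/5)/200 and the denominator is 1/4.
The region integral divided by the full integral gives P = 0.21024.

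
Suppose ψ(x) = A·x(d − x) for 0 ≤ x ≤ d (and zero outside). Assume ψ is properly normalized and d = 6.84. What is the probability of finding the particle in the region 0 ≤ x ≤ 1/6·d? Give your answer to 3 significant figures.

P ≈ 0.0355

|ψ|² is the probability density, so P = ∫_{0}^{1/6·d} |ψ|² dx.
Since A² = 1/(d^5/30), this is the region integral divided by the full normalization integral.
In terms of u = x/d (A² and the length scale cancel between numerator and denominator), P = [∫_{0}^{1/6} u^2·(1 - u)^2 du] / [∫_{0}^{1} u^2·(1 - u)^2 du].
An antiderivative of u^2·(1 - u)^2 is u^3·(6·u^2 - 15·u + 10)/30; evaluating from 0 to 1/6 gives ≈ 0.0011831, while the full integral is 1/30.
Taking the ratio, P = 23/648.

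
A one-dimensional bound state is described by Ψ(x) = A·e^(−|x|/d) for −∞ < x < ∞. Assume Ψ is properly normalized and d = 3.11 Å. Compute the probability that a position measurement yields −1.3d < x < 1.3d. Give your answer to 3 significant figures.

P ≈ 0.926

P = ∫_{−1.3d}^{1.3d} |Ψ(x)|² dx.
The normalization integral ∫|Ψ|²dx over the whole domain equals d·A², and A² cancels in the ratio.
By symmetry take twice the x ≥ 0 contribution in numerator and denominator; the 2's cancel. In terms of u = x/d (A² and the length scale cancel between numerator and denominator), P = [∫_{0}^{1.3} e^(-2·u) du] / [∫_{0}^{∞} e^(-2·u) du].
An antiderivative of e^(-2·u) is -e^(-2·u)/2; evaluating from 0 to 1.3 gives 1/2 - e^(-13/5)/2, while the full integral is 1/2.
Evaluating gives P = 0.9257.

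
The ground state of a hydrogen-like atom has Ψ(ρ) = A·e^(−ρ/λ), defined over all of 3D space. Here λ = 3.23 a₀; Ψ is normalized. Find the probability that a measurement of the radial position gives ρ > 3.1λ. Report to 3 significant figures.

Integrate the radial probability density 4πρ²|Ψ|² over ρ > 3.1λ.
Normalization gives A² = 1/(π·λ^3).
Let u = ρ/λ; then A², 4π and the length scale all cancel, so P = ∫_{3.1}^{∞} u^2·e^(-2·u) du ÷ ∫_{0}^{∞} u^2·e^(-2·u) du.
An antiderivative of u^2·e^(-2·u) is -(2·u^2 + 2·u + 1)·e^(-2·u)/4; evaluating from 3.1 to ∞ gives 1321·e^(-31/5)/200, while the full integral is 1/4.
Taking the ratio yields P = 0.05362.

P ≈ 0.0536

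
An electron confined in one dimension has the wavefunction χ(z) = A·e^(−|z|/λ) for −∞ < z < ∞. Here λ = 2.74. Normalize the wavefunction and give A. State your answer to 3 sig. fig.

A ≈ 0.604

Require ∫ |χ|² dz = 1 over the whole domain.
Using ∫₀^∞ zⁿ e^(−αz) dz = n!/αⁿ⁺¹, ∫|χ|² dz = A²·(λ).
Setting this equal to 1 gives A² = 1/(λ).
With λ = 2.74: A² = 0.3650 and A = 0.6041.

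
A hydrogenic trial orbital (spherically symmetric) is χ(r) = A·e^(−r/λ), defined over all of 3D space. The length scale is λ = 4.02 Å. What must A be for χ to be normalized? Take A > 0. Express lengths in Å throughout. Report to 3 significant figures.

A ≈ 0.0700 Å^(-3/2)

Normalization requires ∫|χ|² 4πr² dr = 1, integrated from 0 to ∞.
The angular integral contributes 4π, leaving ∫₀^∞ r²|χ|² dr.
Recall ∫₀^∞ r^m e^(−r/β) dr = m!·β^(m+1), ∫|χ|² 4πr² dr = A²·(π·λ^3).
So A² = (π·λ^3)^(−1).
Substituting λ = 4.02 gives A² = 0.004900, so A = 0.07000.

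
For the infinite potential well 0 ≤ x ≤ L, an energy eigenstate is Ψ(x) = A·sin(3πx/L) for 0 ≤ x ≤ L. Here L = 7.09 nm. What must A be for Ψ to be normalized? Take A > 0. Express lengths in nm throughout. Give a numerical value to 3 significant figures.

A ≈ 0.531 nm^(-1/2)

The normalization condition is ∫|Ψ|² dx = 1 from 0 to L.
The integral (without the A² prefactor) comes out to L/2.
With L = 7.09: A² = 0.2821 and A = 0.5311.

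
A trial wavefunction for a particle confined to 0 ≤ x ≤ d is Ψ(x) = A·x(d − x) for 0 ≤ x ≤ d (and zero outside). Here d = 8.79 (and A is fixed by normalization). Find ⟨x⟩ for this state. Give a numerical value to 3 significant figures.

⟨x⟩ ≈ 4.40

By definition ⟨x⟩ = ∫ x |Ψ(x)|² dx.
Evaluating both integrals, ⟨x⟩ = d/2.
With d = 8.79, ⟨x⟩ = 4.395.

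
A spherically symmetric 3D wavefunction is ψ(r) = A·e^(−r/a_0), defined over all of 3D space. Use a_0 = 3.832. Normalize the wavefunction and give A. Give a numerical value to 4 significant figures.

A ≈ 0.07521

Normalization requires ∫|ψ|² 4πr² dr = 1, integrated from 0 to ∞.
With ψ = A·e^(−r/a_0), the integral evaluates to A²·[π·a_0^3].
With a_0 = 3.832: A² = 0.0056568 and A = 0.075212.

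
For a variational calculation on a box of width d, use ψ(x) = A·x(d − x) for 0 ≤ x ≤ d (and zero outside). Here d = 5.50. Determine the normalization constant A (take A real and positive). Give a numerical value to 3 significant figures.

We need A² ∫|f|² dx = 1, taking the integral from 0 to d.
The integral (without the A² prefactor) comes out to d^5/30.
Setting this equal to 1 gives A² = 1/(d^5/30).
Plugging in d = 5.50 yields A = 0.07721.

A ≈ 0.0772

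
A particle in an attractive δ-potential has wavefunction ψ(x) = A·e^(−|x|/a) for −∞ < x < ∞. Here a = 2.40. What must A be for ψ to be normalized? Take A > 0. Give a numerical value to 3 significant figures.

Require ∫ |ψ|² dx = 1 over the whole domain.
Recall ∫₀^∞ x^m e^(−x/β) dx = m!·β^(m+1), with ψ = A·e^(−|x|/a), the integral evaluates to A²·[a].
So A² = (a)^(−1).
Substituting a = 2.40 gives A² = 0.4167, so A = 0.6455.

A ≈ 0.645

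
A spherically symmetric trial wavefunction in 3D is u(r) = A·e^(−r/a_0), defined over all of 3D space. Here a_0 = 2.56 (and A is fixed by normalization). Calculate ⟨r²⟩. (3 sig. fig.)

⟨r^2⟩ ≈ 19.7

⟨r²⟩ = ∫ r^2 |u|² 4πr² dr over the full domain.
With ∫₀^∞ r^4 e^(−αr) dr = 4!/α^5, since the A² factors cancel between numerator and denominator, ⟨r²⟩ = 3·a_0^2.
With a_0 = 2.56, ⟨r^2⟩ = 19.66.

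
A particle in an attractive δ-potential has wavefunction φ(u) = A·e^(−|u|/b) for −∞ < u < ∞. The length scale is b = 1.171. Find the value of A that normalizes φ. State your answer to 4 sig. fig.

A ≈ 0.9241

Require ∫ |φ|² du = 1 over the whole domain.
Carrying out the integral gives A² · b.
Setting this equal to 1 gives A² = 1/(b).
Plugging in b = 1.171 yields A = 0.92411.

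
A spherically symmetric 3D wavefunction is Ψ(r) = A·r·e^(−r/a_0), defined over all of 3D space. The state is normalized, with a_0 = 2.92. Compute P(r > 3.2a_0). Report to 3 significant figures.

P = ∫ |Ψ|² 4πr² dr over r > 3.2a_0.
A² is fixed by ∫₀^∞ 4πr²|Ψ|² dr = 1, i.e. A² = (3·π·a_0^5)^(−1).
Let u = r/a_0; then A², 4π and the length scale all cancel, so P = ∫_{3.2}^{∞} u^4·e^(-2·u) du ÷ ∫_{0}^{∞} u^4·e^(-2·u) du.
Using ∫ u^4·e^(-2·u) du = -(u^4/2 + u^3 + 3·u^2/2 + 3·u/2 + 3/4)·e^(-2·u), the numerator is ≈ 0.17630 and the denominator is 3/4.
This evaluates to P = 0.2351.

P ≈ 0.235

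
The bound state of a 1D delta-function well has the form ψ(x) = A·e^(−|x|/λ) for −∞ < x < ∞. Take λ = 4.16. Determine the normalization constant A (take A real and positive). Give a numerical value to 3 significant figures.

A ≈ 0.490

The normalization condition is ∫|ψ|² dx = 1 from −∞ to ∞.
Recall ∫₀^∞ x^m e^(−x/β) dx = m!·β^(m+1), with ψ = A·e^(−|x|/λ), the integral evaluates to A²·[λ].
With λ = 4.16: A² = 0.2404 and A = 0.4903.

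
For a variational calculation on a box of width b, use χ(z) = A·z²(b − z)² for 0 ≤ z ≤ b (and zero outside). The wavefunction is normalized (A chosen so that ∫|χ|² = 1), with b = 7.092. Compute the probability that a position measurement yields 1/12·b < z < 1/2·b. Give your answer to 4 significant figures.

The probability is P = ∫ |χ|² dz over [1/12·b, 1/2·b].
The normalization integral ∫|χ|²dz over the whole domain equals b^9/630·A², and A² cancels in the ratio.
In terms of u = z/b (A² and the length scale cancel between numerator and denominator), P = [∫_{1/12}^{1/2} u^4·(1 - u)^4 du] / [∫_{0}^{1} u^4·(1 - u)^4 du].
An antiderivative of u^4·(1 - u)^4 is u^5·(70·u^4 - 315·u^3 + 540·u^2 - 420·u + 126)/630; evaluating from 1/12 to 1/2 gives ≈ 0.000793048, while the full integral is 1/630.
Taking the ratio, P = 0.49962.

P ≈ 0.4996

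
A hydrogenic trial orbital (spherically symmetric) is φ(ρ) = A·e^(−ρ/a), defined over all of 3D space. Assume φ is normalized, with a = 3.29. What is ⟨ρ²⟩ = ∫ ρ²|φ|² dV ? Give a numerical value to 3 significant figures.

By definition ⟨ρ²⟩ = ∫ ρ^2 |φ(ρ)|² 4πρ² dρ.
Since the A² factors cancel between numerator and denominator, ⟨ρ²⟩ = 3·a^2.
With a = 3.29, ⟨ρ^2⟩ = 32.47.

⟨ρ^2⟩ ≈ 32.5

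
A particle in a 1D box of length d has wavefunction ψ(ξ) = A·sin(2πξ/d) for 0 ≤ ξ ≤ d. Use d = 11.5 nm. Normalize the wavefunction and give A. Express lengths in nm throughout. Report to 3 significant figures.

Require ∫ |ψ|² dξ = 1 over the whole domain.
With ψ = A·sin(2πξ/d), the integral evaluates to A²·[d/2].
Substituting d = 11.5 gives A² = 0.1739, so A = 0.4170.

A ≈ 0.417 nm^(-1/2)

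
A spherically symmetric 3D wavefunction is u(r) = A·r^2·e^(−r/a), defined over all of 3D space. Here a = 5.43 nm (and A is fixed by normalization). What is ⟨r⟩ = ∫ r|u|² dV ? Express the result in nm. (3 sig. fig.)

⟨r⟩ ≈ 19.0 nm

By definition ⟨r⟩ = ∫ r |u(r)|² 4πr² dr.
With ∫₀^∞ r^7 e^(−αr) dr = 7!/α^8, evaluating both integrals, ⟨r⟩ = 7·a/2.
With a = 5.43, ⟨r⟩ = 19.01.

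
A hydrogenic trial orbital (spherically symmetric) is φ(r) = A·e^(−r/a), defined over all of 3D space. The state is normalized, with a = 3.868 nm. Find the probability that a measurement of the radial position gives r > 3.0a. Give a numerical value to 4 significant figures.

P = ∫ |φ|² 4πr² dr over r > 3.0a.
Normalization gives A² = 1/(π·a^3).
In terms of u = r/a (A², 4π and the length scale all cancel between numerator and denominator), P = [∫_{3.0}^{∞} u^2·e^(-2·u) du] / [∫_{0}^{∞} u^2·e^(-2·u) du].
Using ∫ u^2·e^(-2·u) du = -(2·u^2 + 2·u + 1)·e^(-2·u)/4, the numerator is 25·e^(-6)/4 and the denominator is 1/4.
This evaluates to P = 0.061969.

P ≈ 0.06197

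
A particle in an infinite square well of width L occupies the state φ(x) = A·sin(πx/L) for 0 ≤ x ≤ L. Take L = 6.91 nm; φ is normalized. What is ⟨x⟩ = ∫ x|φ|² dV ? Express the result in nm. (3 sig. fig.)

⟨x⟩ = ∫ x |φ|² dx over the full domain.
The ratio of the moment integral to the normalization integral gives ⟨x⟩ = L/2.
With L = 6.91, ⟨x⟩ = 3.455.

⟨x⟩ ≈ 3.46 nm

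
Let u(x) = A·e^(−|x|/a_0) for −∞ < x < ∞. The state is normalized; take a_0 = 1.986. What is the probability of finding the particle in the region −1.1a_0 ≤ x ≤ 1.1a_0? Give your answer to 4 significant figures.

P = ∫_{−1.1a_0}^{1.1a_0} |u(x)|² dx.
With A² fixed by ∫|u|² = 1, i.e. A² = (a_0)^(−1), substitute and integrate.
Both integrals are even about x = 0, so only the x ≥ 0 halves are needed (the factors of 2 cancel). Let t = x/a_0; then A² and the length scale cancel, so P = ∫_{0}^{1.1} e^(-2·t) dt ÷ ∫_{0}^{∞} e^(-2·t) dt.
With ∫ e^(-2·t) dt = -e^(-2·t)/2 + C, the region integral is 1/2 - e^(-11/5)/2 and the full one is 1/2.
The result is P = 0.88920.

P ≈ 0.8892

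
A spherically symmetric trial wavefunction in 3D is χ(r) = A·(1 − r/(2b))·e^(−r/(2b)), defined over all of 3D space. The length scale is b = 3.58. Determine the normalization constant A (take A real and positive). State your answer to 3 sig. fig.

A ≈ 0.0294

The normalization condition is ∫|χ|² 4πr² dr = 1 from 0 to ∞.
(Spherical symmetry: dV = 4πr² dr.)
With ∫₀^∞ r^4 e^(−αr) dr = 4!/α^5, carrying out the integral gives A² · 8·π·b^3.
So A² = (8·π·b^3)^(−1).
Substituting b = 3.58 gives A² = 0.0008672, so A = 0.02945.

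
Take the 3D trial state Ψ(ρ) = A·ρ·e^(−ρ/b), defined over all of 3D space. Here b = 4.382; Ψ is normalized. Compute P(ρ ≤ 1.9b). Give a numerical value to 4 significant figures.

P ≈ 0.3322

Integrate the radial probability density 4πρ²|Ψ|² over ρ ≤ 1.9b.
A² is fixed by ∫₀^∞ 4πρ²|Ψ|² dρ = 1, i.e. A² = (3·π·b^5)^(−1).
Let u = ρ/b; then A², 4π and the length scale all cancel, so P = ∫_{0}^{1.9} u^4·e^(-2·u) du ÷ ∫_{0}^{∞} u^4·e^(-2·u) du.
Using ∫ u^4·e^(-2·u) du = -(u^4/2 + u^3 + 3·u^2/2 + 3·u/2 + 3/4)·e^(-2·u), the numerator is ≈ 0.249117 and the denominator is 3/4.
This evaluates to P = 0.33216.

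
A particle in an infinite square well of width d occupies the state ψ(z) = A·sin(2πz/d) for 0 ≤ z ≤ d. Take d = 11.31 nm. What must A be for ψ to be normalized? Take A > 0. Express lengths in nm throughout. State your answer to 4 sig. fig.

Require ∫ |ψ|² dz = 1 over the whole domain.
∫|ψ|² dz = A²·(d/2).
Setting this equal to 1 gives A² = 1/(d/2).
With d = 11.31: A² = 0.17683 and A = 0.42052.

A ≈ 0.4205 nm^(-1/2)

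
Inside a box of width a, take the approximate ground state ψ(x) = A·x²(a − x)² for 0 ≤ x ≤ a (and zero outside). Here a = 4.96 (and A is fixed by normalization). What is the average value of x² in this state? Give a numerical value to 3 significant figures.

By definition ⟨x²⟩ = ∫ x^2 |ψ(x)|² dx.
Expanding the polynomial and integrating term by term, evaluating both integrals, ⟨x²⟩ = 3·a^2/11.
With a = 4.96, ⟨x^2⟩ = 6.710.

⟨x^2⟩ ≈ 6.71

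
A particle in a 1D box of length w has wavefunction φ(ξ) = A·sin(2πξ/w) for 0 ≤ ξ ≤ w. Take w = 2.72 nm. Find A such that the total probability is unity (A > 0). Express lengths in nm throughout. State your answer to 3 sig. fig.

A ≈ 0.857 nm^(-1/2)

Normalization requires ∫|φ|² dξ = 1, integrated from 0 to w.
∫|φ|² dξ = A²·(w/2).
Setting this equal to 1 gives A² = 1/(w/2).
Substituting w = 2.72 gives A² = 0.7353, so A = 0.8575.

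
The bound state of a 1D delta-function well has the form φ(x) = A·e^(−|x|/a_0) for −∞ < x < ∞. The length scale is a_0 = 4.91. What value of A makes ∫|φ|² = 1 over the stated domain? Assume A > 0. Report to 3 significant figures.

Require ∫ |φ|² dx = 1 over the whole domain.
Using ∫₀^∞ xⁿ e^(−αx) dx = n!/αⁿ⁺¹, ∫|φ|² dx = A²·(a_0).
Setting this equal to 1 gives A² = 1/(a_0).
Substituting a_0 = 4.91 gives A² = 0.2037, so A = 0.4513.

A ≈ 0.451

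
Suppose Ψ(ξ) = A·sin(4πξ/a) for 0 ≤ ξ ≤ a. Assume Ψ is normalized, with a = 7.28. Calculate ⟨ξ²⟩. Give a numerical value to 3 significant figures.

⟨ξ^2⟩ ≈ 17.5

⟨ξ²⟩ = ∫ ξ^2 |Ψ|² dξ over the full domain.
Since the A² factors cancel between numerator and denominator, ⟨ξ²⟩ = -a^2/(32·π^2) + a^2/3.
With a = 7.28, ⟨ξ^2⟩ = 17.50.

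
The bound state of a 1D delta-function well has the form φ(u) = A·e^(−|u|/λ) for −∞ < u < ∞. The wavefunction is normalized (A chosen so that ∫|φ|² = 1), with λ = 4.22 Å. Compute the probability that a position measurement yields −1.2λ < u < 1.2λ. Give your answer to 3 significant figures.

P = ∫_{−1.2λ}^{1.2λ} |φ(u)|² du.
Since A² = 1/(λ), this is the region integral divided by the full normalization integral.
Both integrals are even about u = 0, so only the u ≥ 0 halves are needed (the factors of 2 cancel). Let t = u/λ; then A² and the length scale cancel, so P = ∫_{0}^{1.2} e^(-2·t) dt ÷ ∫_{0}^{∞} e^(-2·t) dt.
An antiderivative of e^(-2·t) is -e^(-2·t)/2; evaluating from 0 to 1.2 gives 1/2 - e^(-12/5)/2, while the full integral is 1/2.
Taking the ratio, P = 0.9093.

P ≈ 0.909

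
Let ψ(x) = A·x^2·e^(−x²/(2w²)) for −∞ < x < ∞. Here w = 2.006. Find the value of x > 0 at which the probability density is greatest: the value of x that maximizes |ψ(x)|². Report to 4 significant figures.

Set d/dx [|ψ(x)|²] = 0 and solve for x > 0.
Solving yields x = √(2)·w.
With w = 2.006, the value of x > 0 at which the probability density is greatest is 2.8369.

x ≈ 2.837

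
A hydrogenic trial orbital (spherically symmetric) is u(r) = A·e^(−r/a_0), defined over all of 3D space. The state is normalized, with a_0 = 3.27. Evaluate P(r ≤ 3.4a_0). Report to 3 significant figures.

P ≈ 0.966

With dV = 4πr²dr, the probability is ∫|u|² dV over r ≤ 3.4a_0.
Normalization gives A² = 1/(π·a_0^3).
In terms of t = r/a_0 (A², 4π and the length scale all cancel between numerator and denominator), P = [∫_{0}^{3.4} t^2·e^(-2·t) dt] / [∫_{0}^{∞} t^2·e^(-2·t) dt].
Using ∫ t^2·e^(-2·t) dt = -(2·t^2 + 2·t + 1)·e^(-2·t)/4, the numerator is 1/4 - 773·e^(-34/5)/100 and the denominator is 1/4.
Taking the ratio yields P = 0.9656.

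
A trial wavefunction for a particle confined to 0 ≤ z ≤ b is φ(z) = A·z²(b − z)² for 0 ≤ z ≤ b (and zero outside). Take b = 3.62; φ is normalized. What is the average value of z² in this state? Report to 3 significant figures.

⟨z^2⟩ ≈ 3.57

⟨z²⟩ = ∫ z^2 |φ|² dz over the full domain.
Evaluating both integrals, ⟨z²⟩ = 3·b^2/11.
Putting b = 3.62 gives 3.574.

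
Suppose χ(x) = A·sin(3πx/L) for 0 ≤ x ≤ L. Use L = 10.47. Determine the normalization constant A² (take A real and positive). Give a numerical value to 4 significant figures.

A^2 ≈ 0.1910

The normalization condition is ∫|χ|² dx = 1 from 0 to L.
Carrying out the integral gives A² · L/2.
Setting this equal to 1 gives A² = 1/(L/2).
Substituting L = 10.47 gives A² = 0.19102, so A = 0.43706.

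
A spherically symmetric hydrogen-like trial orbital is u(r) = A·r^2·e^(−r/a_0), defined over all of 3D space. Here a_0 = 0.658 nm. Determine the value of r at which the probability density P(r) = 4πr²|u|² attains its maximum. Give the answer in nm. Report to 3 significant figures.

r ≈ 1.97 nm

Set d/dr [P(r) = 4πr²|u|²] = 0 and solve for r > 0.
This gives r = 3·a_0.
With a_0 = 0.658, the most probable radial distance is 1.974 nm.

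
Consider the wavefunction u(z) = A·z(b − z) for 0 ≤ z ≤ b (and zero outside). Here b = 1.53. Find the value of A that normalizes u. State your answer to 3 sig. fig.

We need A² ∫|f|² dz = 1, taking the integral from 0 to b.
Expanding the polynomial and integrating term by term, the integral (without the A² prefactor) comes out to b^5/30.
Setting this equal to 1 gives A² = 1/(b^5/30).
Substituting b = 1.53 gives A² = 3.578, so A = 1.892.

A ≈ 1.89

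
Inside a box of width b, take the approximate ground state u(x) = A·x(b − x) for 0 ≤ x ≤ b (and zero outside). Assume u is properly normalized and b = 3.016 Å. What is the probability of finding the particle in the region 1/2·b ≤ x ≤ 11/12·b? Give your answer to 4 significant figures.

P ≈ 0.4949

|u|² is the probability density, so P = ∫_{1/2·b}^{11/12·b} |u|² dx.
With A² fixed by ∫|u|² = 1, i.e. A² = (b^5/30)^(−1), substitute and integrate.
In terms of t = x/b (A² and the length scale cancel between numerator and denominator), P = [∫_{1/2}^{11/12} t^2·(1 - t)^2 dt] / [∫_{0}^{1} t^2·(1 - t)^2 dt].
With ∫ t^2·(1 - t)^2 dt = t^3·(6·t^2 - 15·t + 10)/30 + C, the region integral is ≈ 0.0164971 and the full one is 1/30.
Evaluating gives P = 0.49491.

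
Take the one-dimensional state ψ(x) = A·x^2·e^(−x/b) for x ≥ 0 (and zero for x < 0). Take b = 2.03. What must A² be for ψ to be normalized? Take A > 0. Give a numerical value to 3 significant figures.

A^2 ≈ 0.0387

Normalization requires ∫|ψ|² dx = 1, integrated from 0 to ∞.
With ∫₀^∞ x^4 e^(−αx) dx = 4!/α^5, carrying out the integral gives A² · 3·b^5/4.
Setting this equal to 1 gives A² = 1/(3·b^5/4).
Substituting b = 2.03 gives A² = 0.03868, so A = 0.1967.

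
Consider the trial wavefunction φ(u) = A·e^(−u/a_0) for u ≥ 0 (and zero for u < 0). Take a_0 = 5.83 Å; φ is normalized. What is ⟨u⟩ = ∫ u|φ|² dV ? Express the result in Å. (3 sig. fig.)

⟨u⟩ = ∫ u |φ|² du over the full domain.
The ratio of the moment integral to the normalization integral gives ⟨u⟩ = a_0/2.
Putting a_0 = 5.83 gives 2.915.

⟨u⟩ ≈ 2.92 Å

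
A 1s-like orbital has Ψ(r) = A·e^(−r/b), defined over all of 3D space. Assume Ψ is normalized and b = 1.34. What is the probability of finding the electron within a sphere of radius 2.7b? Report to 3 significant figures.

P ≈ 0.905

P = ∫ |Ψ|² 4πr² dr over r ≤ 2.7b.
Normalization gives A² = 1/(π·b^3).
In terms of u = r/b (A², 4π and the length scale all cancel between numerator and denominator), P = [∫_{0}^{2.7} u^2·e^(-2·u) du] / [∫_{0}^{∞} u^2·e^(-2·u) du].
An antiderivative of u^2·e^(-2·u) is -(2·u^2 + 2·u + 1)·e^(-2·u)/4; evaluating from 0 to 2.7 gives 1/4 - 1049·e^(-27/5)/200, while the full integral is 1/4.
This evaluates to P = 0.9052.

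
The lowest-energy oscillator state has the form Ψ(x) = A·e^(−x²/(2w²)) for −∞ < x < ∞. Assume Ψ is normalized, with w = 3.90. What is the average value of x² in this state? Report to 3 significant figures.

By definition ⟨x²⟩ = ∫ x^2 |Ψ(x)|² dx.
Since the A² factors cancel between numerator and denominator, ⟨x²⟩ = w^2/2.
Putting w = 3.90 gives 7.605.

⟨x^2⟩ ≈ 7.61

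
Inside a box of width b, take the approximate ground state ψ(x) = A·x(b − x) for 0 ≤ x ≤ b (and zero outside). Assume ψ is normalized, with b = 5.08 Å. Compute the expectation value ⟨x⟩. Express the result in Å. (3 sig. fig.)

⟨x⟩ ≈ 2.54 Å

By definition ⟨x⟩ = ∫ x |ψ(x)|² dx.
Expanding the polynomial and integrating term by term, evaluating both integrals, ⟨x⟩ = b/2.
Putting b = 5.08 gives 2.540.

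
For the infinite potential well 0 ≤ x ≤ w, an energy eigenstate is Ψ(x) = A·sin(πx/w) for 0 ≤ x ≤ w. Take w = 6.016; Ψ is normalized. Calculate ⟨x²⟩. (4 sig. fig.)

⟨x²⟩ = ∫ x^2 |Ψ|² dx over the full domain.
With ∫₀^w sin²(nπx/w) dx = w/2, the ratio of the moment integral to the normalization integral gives ⟨x²⟩ = -w^2/(2·π^2) + w^2/3.
Putting w = 6.016 gives 10.231.

⟨x^2⟩ ≈ 10.23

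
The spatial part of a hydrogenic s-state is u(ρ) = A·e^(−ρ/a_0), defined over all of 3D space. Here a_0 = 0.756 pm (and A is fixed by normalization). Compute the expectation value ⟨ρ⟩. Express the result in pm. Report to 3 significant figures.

⟨ρ⟩ ≈ 1.13 pm

By definition ⟨ρ⟩ = ∫ ρ |u(ρ)|² 4πρ² dρ.
With ∫₀^∞ ρ^3 e^(−αρ) dρ = 3!/α^4, evaluating both integrals, ⟨ρ⟩ = 3·a_0/2.
With a_0 = 0.756, ⟨ρ⟩ = 1.134.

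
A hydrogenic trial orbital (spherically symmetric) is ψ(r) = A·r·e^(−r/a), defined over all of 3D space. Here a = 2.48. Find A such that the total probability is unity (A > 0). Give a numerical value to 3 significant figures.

The normalization condition is ∫|ψ|² 4πr² dr = 1 from 0 to ∞.
The angular integral contributes 4π, leaving ∫₀^∞ r²|ψ|² dr.
With ∫₀^∞ r^4 e^(−αr) dr = 4!/α^5, with ψ = A·r·e^(−r/a), the integral evaluates to A²·[3·π·a^5].
Setting this equal to 1 gives A² = 1/(3·π·a^5).
Plugging in a = 2.48 yields A = 0.03363.

A ≈ 0.0336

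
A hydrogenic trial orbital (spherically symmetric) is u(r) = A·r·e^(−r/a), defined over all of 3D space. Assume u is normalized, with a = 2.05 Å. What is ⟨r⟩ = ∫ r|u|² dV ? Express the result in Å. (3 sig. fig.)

By definition ⟨r⟩ = ∫ r |u(r)|² 4πr² dr.
Recall ∫₀^∞ r^m e^(−r/β) dr = m!·β^(m+1), since the A² factors cancel between numerator and denominator, ⟨r⟩ = 5·a/2.
Putting a = 2.05 gives 5.125.

⟨r⟩ ≈ 5.13 Å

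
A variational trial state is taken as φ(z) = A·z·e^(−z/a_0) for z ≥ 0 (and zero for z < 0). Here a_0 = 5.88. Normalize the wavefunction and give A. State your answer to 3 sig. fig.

We need A² ∫|f|² dz = 1, taking the integral from 0 to ∞.
Recall ∫₀^∞ z^m e^(−z/β) dz = m!·β^(m+1), with φ = A·z·e^(−z/a_0), the integral evaluates to A²·[a_0^3/4].
With a_0 = 5.88: A² = 0.01968 and A = 0.1403.

A ≈ 0.140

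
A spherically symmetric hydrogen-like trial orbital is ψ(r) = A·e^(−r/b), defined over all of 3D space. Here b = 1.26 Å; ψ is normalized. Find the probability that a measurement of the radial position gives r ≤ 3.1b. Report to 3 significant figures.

P ≈ 0.946

With dV = 4πr²dr, the probability is ∫|ψ|² dV over r ≤ 3.1b.
Normalization gives A² = 1/(π·b^3).
Let u = r/b; then A², 4π and the length scale all cancel, so P = ∫_{0}^{3.1} u^2·e^(-2·u) du ÷ ∫_{0}^{∞} u^2·e^(-2·u) du.
An antiderivative of u^2·e^(-2·u) is -(2·u^2 + 2·u + 1)·e^(-2·u)/4; evaluating from 0 to 3.1 gives 1/4 - 1321·e^(-31/5)/200, while the full integral is 1/4.
Taking the ratio yields P = 0.9464.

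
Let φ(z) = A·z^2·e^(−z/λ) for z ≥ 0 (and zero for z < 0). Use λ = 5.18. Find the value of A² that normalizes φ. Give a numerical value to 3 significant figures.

A^2 ≈ 0.000358

We need A² ∫|f|² dz = 1, taking the integral from 0 to ∞.
With φ = A·z^2·e^(−z/λ), the integral evaluates to A²·[3·λ^5/4].
Hence A² = 1/[3·λ^5/4].
With λ = 5.18: A² = 0.0003575 and A = 0.01891.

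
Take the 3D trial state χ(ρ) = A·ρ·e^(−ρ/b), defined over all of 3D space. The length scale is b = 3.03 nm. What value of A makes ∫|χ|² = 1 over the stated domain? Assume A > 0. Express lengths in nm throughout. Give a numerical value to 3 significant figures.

A ≈ 0.0204 nm^(-5/2)

The normalization condition is ∫|χ|² 4πρ² dρ = 1 from 0 to ∞.
The angular integral contributes 4π, leaving ∫₀^∞ ρ²|χ|² dρ.
With χ = A·ρ·e^(−ρ/b), the integral evaluates to A²·[3·π·b^5].
So A² = (3·π·b^5)^(−1).
Plugging in b = 3.03 yields A = 0.02038.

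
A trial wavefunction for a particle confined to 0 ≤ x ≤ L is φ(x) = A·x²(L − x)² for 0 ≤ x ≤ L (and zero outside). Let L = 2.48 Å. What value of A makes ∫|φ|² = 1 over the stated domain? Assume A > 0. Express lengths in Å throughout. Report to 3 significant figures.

Normalization requires ∫|φ|² dx = 1, integrated from 0 to L.
Expanding the polynomial and integrating term by term, the integral (without the A² prefactor) comes out to L^9/630.
Setting this equal to 1 gives A² = 1/(L^9/630).
Substituting L = 2.48 gives A² = 0.1775, so A = 0.4213.

A ≈ 0.421 Å^(-9/2)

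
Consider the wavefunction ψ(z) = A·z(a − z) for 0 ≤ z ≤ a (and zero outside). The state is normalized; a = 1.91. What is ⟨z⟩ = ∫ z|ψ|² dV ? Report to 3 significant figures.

The expectation value is the |ψ|²-weighted average of z: ∫ z|ψ|² dz.
Expanding the polynomial and integrating term by term, since the A² factors cancel between numerator and denominator, ⟨z⟩ = a/2.
With a = 1.91, ⟨z⟩ = 0.9550.

⟨z⟩ ≈ 0.955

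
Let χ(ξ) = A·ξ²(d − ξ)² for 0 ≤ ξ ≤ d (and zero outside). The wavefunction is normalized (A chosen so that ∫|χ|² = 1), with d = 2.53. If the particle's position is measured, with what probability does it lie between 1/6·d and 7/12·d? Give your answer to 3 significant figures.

P ≈ 0.689

The probability is P = ∫ |χ|² dξ over [1/6·d, 7/12·d].
The normalization integral ∫|χ|²dξ over the whole domain equals d^9/630·A², and A² cancels in the ratio.
Let u = ξ/d; then A² and the length scale cancel, so P = ∫_{1/6}^{7/12} u^4·(1 - u)^4 du ÷ ∫_{0}^{1} u^4·(1 - u)^4 du.
Using ∫ u^4·(1 - u)^4 du = u^5·(70·u^4 - 315·u^3 + 540·u^2 - 420·u + 126)/630, the numerator is ≈ 0.0010932 and the denominator is 1/630.
This works out to P = 0.6887.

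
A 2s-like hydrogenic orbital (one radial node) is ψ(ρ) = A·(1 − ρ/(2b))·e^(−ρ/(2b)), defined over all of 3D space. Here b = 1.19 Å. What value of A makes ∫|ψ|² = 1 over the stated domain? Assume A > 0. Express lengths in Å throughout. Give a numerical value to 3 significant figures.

Require ∫ |ψ|² 4πρ² dρ = 1 over the whole domain.
(Spherical symmetry: dV = 4πρ² dρ.)
With ψ = A·(1 − ρ/(2b))·e^(−ρ/(2b)), the integral evaluates to A²·[8·π·b^3].
So A² = (8·π·b^3)^(−1).
With b = 1.19: A² = 0.02361 and A = 0.1537.

A ≈ 0.154 Å^(-3/2)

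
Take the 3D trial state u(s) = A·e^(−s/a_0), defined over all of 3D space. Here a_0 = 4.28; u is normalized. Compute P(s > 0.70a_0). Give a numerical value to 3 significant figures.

P = ∫ |u|² 4πs² ds over s > 0.70a_0.
Normalization gives A² = 1/(π·a_0^3).
Substituting t = s/a_0, A², 4π and the length scale all cancel in the ratio: P = ∫_{0.70}^{∞} t^2·e^(-2·t) dt / ∫_{0}^{∞} t^2·e^(-2·t) dt.
An antiderivative of t^2·e^(-2·t) is -(2·t^2 + 2·t + 1)·e^(-2·t)/4; evaluating from 0.70 to ∞ gives 169·e^(-7/5)/200, while the full integral is 1/4.
This evaluates to P = 0.8335.

P ≈ 0.833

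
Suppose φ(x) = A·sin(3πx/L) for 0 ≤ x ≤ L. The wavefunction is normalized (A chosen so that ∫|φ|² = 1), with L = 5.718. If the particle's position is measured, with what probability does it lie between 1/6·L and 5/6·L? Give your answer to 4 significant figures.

|φ|² is the probability density, so P = ∫_{1/6·L}^{5/6·L} |φ|² dx.
With A² fixed by ∫|φ|² = 1, i.e. A² = (L/2)^(−1), substitute and integrate.
Let u = x/L; then A² and the length scale cancel, so P = ∫_{1/6}^{5/6} sin(3·π·u)^2 du ÷ ∫_{0}^{1} sin(3·π·u)^2 du.
Using ∫ sin(3·π·u)^2 du = u/2 - sin(6·π·u)/(12·π), the numerator is 1/3 and the denominator is 1/2.
Taking the ratio, P = 2/3.

P ≈ 0.6667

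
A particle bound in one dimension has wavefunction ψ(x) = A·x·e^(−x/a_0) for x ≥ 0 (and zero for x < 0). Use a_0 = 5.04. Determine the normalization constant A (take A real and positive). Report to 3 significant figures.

A ≈ 0.177

We need A² ∫|f|² dx = 1, taking the integral from 0 to ∞.
∫|ψ|² dx = A²·(a_0^3/4).
So A² = (a_0^3/4)^(−1).
With a_0 = 5.04: A² = 0.03124 and A = 0.1768.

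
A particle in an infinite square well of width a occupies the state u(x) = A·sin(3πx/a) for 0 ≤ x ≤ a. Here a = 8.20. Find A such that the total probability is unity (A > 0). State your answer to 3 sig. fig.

A ≈ 0.494

Normalization requires ∫|u|² dx = 1, integrated from 0 to a.
Carrying out the integral gives A² · a/2.
Setting this equal to 1 gives A² = 1/(a/2).
Substituting a = 8.20 gives A² = 0.2439, so A = 0.4939.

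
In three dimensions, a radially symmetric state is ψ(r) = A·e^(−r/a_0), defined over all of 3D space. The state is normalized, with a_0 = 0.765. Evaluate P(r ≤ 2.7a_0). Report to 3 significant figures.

Integrate the radial probability density 4πr²|ψ|² over r ≤ 2.7a_0.
A² is fixed by ∫₀^∞ 4πr²|ψ|² dr = 1, i.e. A² = (π·a_0^3)^(−1).
In terms of u = r/a_0 (A², 4π and the length scale all cancel between numerator and denominator), P = [∫_{0}^{2.7} u^2·e^(-2·u) du] / [∫_{0}^{∞} u^2·e^(-2·u) du].
With ∫ u^2·e^(-2·u) du = -(2·u^2 + 2·u + 1)·e^(-2·u)/4 + C, the region integral is 1/4 - 1049·e^(-27/5)/200 and the full one is 1/4.
The region integral divided by the full integral gives P = 0.9052.

P ≈ 0.905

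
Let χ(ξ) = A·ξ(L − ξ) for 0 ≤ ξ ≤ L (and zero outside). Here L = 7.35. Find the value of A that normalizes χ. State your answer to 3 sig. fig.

A ≈ 0.0374

Normalization requires ∫|χ|² dξ = 1, integrated from 0 to L.
∫|χ|² dξ = A²·(L^5/30).
Hence A² = 1/[L^5/30].
Plugging in L = 7.35 yields A = 0.03740.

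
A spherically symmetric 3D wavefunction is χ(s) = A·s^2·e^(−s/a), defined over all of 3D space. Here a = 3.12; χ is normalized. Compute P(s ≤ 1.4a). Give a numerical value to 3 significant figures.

P ≈ 0.0244

P = ∫ |χ|² 4πs² ds over s ≤ 1.4a.
A² is fixed by ∫₀^∞ 4πs²|χ|² ds = 1, i.e. A² = (45·π·a^7/2)^(−1).
Substituting u = s/a, A², 4π and the length scale all cancel in the ratio: P = ∫_{0}^{1.4} u^6·e^(-2·u) du / ∫_{0}^{∞} u^6·e^(-2·u) du.
With ∫ u^6·e^(-2·u) du = -(4·u^6 + 12·u^5 + 30·u^4 + 60·u^3 + 90·u^2 + 90·u + 45)·e^(-2·u)/8 + C, the region integral is ≈ 0.13731 and the full one is 45/8.
This evaluates to P = 0.02441.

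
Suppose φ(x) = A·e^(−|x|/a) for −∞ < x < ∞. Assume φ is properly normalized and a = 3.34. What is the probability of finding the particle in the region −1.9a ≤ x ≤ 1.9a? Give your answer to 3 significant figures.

P = ∫_{−1.9a}^{1.9a} |φ(x)|² dx.
Since A² = 1/(a), this is the region integral divided by the full normalization integral.
By symmetry take twice the x ≥ 0 contribution in numerator and denominator; the 2's cancel. In terms of u = x/a (A² and the length scale cancel between numerator and denominator), P = [∫_{0}^{1.9} e^(-2·u) du] / [∫_{0}^{∞} e^(-2·u) du].
An antiderivative of e^(-2·u) is -e^(-2·u)/2; evaluating from 0 to 1.9 gives 1/2 - e^(-19/5)/2, while the full integral is 1/2.
Evaluating gives P = 0.9776.

P ≈ 0.978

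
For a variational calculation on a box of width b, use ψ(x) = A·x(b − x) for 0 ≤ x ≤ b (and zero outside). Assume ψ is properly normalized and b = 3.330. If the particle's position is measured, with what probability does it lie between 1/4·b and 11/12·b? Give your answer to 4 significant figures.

P ≈ 0.8914

The probability is P = ∫ |ψ|² dx over [1/4·b, 11/12·b].
The normalization integral ∫|ψ|²dx over the whole domain equals b^5/30·A², and A² cancels in the ratio.
Let u = x/b; then A² and the length scale cancel, so P = ∫_{1/4}^{11/12} u^2·(1 - u)^2 du ÷ ∫_{0}^{1} u^2·(1 - u)^2 du.
Using ∫ u^2·(1 - u)^2 du = u^3·(6·u^2 - 15·u + 10)/30, the numerator is ≈ 0.0297132 and the denominator is 1/30.
Taking the ratio, P = 4621/5184.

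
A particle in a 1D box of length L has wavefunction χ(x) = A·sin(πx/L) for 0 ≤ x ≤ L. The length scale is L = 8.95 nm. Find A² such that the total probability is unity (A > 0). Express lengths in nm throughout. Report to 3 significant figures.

A^2 ≈ 0.223 nm^(-1)

Require ∫ |χ|² dx = 1 over the whole domain.
Using sin²θ = (1 − cos 2θ)/2, carrying out the integral gives A² · L/2.
Setting this equal to 1 gives A² = 1/(L/2).
With L = 8.95: A² = 0.2235 and A = 0.4727.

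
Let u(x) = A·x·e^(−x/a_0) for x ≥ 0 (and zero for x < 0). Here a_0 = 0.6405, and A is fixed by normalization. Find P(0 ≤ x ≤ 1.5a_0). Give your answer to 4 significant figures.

P ≈ 0.5768

P = ∫_{0}^{1.5a_0} |u(x)|² dx.
With A² fixed by ∫|u|² = 1, i.e. A² = (a_0^3/4)^(−1), substitute and integrate.
Let t = x/a_0; then A² and the length scale cancel, so P = ∫_{0}^{1.5} t^2·e^(-2·t) dt ÷ ∫_{0}^{∞} t^2·e^(-2·t) dt.
An antiderivative of t^2·e^(-2·t) is -(2·t^2 + 2·t + 1)·e^(-2·t)/4; evaluating from 0 to 1.5 gives 1/4 - 17·e^(-3)/8, while the full integral is 1/4.
This works out to P = 0.57681.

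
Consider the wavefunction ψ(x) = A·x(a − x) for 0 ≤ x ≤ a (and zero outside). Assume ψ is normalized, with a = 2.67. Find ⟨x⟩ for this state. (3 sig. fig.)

⟨x⟩ ≈ 1.34

By definition ⟨x⟩ = ∫ x |ψ(x)|² dx.
Expanding the polynomial and integrating term by term, since the A² factors cancel between numerator and denominator, ⟨x⟩ = a/2.
Putting a = 2.67 gives 1.335.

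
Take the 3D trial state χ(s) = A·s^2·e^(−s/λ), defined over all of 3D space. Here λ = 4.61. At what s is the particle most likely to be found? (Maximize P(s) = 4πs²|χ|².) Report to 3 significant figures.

The maximum of P(s) = 4πs²|χ|² occurs where its derivative vanishes.
Solving yields s = 3·λ.
With λ = 4.61, the most probable radial distance is 13.83.

s ≈ 13.8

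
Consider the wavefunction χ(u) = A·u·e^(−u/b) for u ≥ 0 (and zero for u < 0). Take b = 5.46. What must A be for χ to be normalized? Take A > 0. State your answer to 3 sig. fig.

A ≈ 0.157

We need A² ∫|f|² du = 1, taking the integral from 0 to ∞.
With χ = A·u·e^(−u/b), the integral evaluates to A²·[b^3/4].
Setting this equal to 1 gives A² = 1/(b^3/4).
Plugging in b = 5.46 yields A = 0.1568.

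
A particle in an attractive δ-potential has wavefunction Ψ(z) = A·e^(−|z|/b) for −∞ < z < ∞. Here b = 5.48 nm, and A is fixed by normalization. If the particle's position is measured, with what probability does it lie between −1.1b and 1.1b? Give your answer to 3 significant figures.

The probability is P = ∫ |Ψ|² dz over [−1.1b, 1.1b].
Since A² = 1/(b), this is the region integral divided by the full normalization integral.
By symmetry take twice the z ≥ 0 contribution in numerator and denominator; the 2's cancel. Substituting u = z/b, A² and the length scale cancel in the ratio: P = ∫_{0}^{1.1} e^(-2·u) du / ∫_{0}^{∞} e^(-2·u) du.
With ∫ e^(-2·u) du = -e^(-2·u)/2 + C, the region integral is 1/2 - e^(-11/5)/2 and the full one is 1/2.
The result is P = 0.8892.

P ≈ 0.889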